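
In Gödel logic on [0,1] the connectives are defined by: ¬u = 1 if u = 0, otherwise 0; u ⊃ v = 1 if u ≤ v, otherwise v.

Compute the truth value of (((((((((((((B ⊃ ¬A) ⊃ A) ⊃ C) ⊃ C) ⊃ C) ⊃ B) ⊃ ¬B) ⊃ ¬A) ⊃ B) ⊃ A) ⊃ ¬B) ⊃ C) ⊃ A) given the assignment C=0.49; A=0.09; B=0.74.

0.09

¬A: Gödel ¬ of 0.09 = 0 (operand ≠ 0)
(B ⊃ ¬A): 0.74 > 0, so result = 0
((B ⊃ ¬A) ⊃ A): 0 ≤ 0.09, so result = 1
(((B ⊃ ¬A) ⊃ A) ⊃ C): 1 > 0.49, so result = 0.49
((((B ⊃ ¬A) ⊃ A) ⊃ C) ⊃ C): 0.49 ≤ 0.49, so result = 1
(((((B ⊃ ¬A) ⊃ A) ⊃ C) ⊃ C) ⊃ C): 1 > 0.49, so result = 0.49
((((((B ⊃ ¬A) ⊃ A) ⊃ C) ⊃ C) ⊃ C) ⊃ B): 0.49 ≤ 0.74, so result = 1
¬B: Gödel ¬ of 0.74 = 0 (operand ≠ 0)
(((((((B ⊃ ¬A) ⊃ A) ⊃ C) ⊃ C) ⊃ C) ⊃ B) ⊃ ¬B): 1 > 0, so result = 0
¬A: Gödel ¬ of 0.09 = 0 (operand ≠ 0)
((((((((B ⊃ ¬A) ⊃ A) ⊃ C) ⊃ C) ⊃ C) ⊃ B) ⊃ ¬B) ⊃ ¬A): 0 ≤ 0, so result = 1
(((((((((B ⊃ ¬A) ⊃ A) ⊃ C) ⊃ C) ⊃ C) ⊃ B) ⊃ ¬B) ⊃ ¬A) ⊃ B): 1 > 0.74, so result = 0.74
((((((((((B ⊃ ¬A) ⊃ A) ⊃ C) ⊃ C) ⊃ C) ⊃ B) ⊃ ¬B) ⊃ ¬A) ⊃ B) ⊃ A): 0.74 > 0.09, so result = 0.09
¬B: Gödel ¬ of 0.74 = 0 (operand ≠ 0)
(((((((((((B ⊃ ¬A) ⊃ A) ⊃ C) ⊃ C) ⊃ C) ⊃ B) ⊃ ¬B) ⊃ ¬A) ⊃ B) ⊃ A) ⊃ ¬B): 0.09 > 0, so result = 0
((((((((((((B ⊃ ¬A) ⊃ A) ⊃ C) ⊃ C) ⊃ C) ⊃ B) ⊃ ¬B) ⊃ ¬A) ⊃ B) ⊃ A) ⊃ ¬B) ⊃ C): 0 ≤ 0.49, so result = 1
(((((((((((((B ⊃ ¬A) ⊃ A) ⊃ C) ⊃ C) ⊃ C) ⊃ B) ⊃ ¬B) ⊃ ¬A) ⊃ B) ⊃ A) ⊃ ¬B) ⊃ C) ⊃ A): 1 > 0.09, so result = 0.09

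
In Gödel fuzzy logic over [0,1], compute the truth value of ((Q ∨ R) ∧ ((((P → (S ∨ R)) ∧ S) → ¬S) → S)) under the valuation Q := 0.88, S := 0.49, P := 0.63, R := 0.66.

0.88

(Q ∨ R) = max(0.88, 0.66) = 0.88
(S ∨ R) = max(0.49, 0.66) = 0.66
(P → (S ∨ R)): 0.63 ≤ 0.66, so result = 1
((P → (S ∨ R)) ∧ S) = min(1, 0.49) = 0.49
¬S: Gödel ¬ of 0.49 = 0 (operand ≠ 0)
(((P → (S ∨ R)) ∧ S) → ¬S): 0.49 > 0, so result = 0
((((P → (S ∨ R)) ∧ S) → ¬S) → S): 0 ≤ 0.49, so result = 1
((Q ∨ R) ∧ ((((P → (S ∨ R)) ∧ S) → ¬S) → S)) = min(0.88, 1) = 0.88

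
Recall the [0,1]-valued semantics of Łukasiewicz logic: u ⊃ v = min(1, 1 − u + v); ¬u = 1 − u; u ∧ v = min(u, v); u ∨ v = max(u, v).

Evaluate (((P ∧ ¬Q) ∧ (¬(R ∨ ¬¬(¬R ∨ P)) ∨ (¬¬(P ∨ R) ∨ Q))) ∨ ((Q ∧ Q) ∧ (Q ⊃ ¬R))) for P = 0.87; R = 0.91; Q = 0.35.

0.65

¬Q: Łukasiewicz ¬ gives 1 − 0.35 = 0.65
(P ∧ ¬Q) = min(0.87, 0.65) = 0.65
¬R: Łukasiewicz ¬ gives 1 − 0.91 = 0.09
(¬R ∨ P) = max(0.09, 0.87) = 0.87
¬(¬R ∨ P): Łukasiewicz ¬ gives 1 − 0.87 = 0.13
¬¬(¬R ∨ P): Łukasiewicz ¬ gives 1 − 0.13 = 0.87
(R ∨ ¬¬(¬R ∨ P)) = max(0.91, 0.87) = 0.91
¬(R ∨ ¬¬(¬R ∨ P)): Łukasiewicz ¬ gives 1 − 0.91 = 0.09
(P ∨ R) = max(0.87, 0.91) = 0.91
¬(P ∨ R): Łukasiewicz ¬ gives 1 − 0.91 = 0.09
¬¬(P ∨ R): Łukasiewicz ¬ gives 1 − 0.09 = 0.91
(¬¬(P ∨ R) ∨ Q) = max(0.91, 0.35) = 0.91
(¬(R ∨ ¬¬(¬R ∨ P)) ∨ (¬¬(P ∨ R) ∨ Q)) = max(0.09, 0.91) = 0.91
((P ∧ ¬Q) ∧ (¬(R ∨ ¬¬(¬R ∨ P)) ∨ (¬¬(P ∨ R) ∨ Q))) = min(0.65, 0.91) = 0.65
(Q ∧ Q) = min(0.35, 0.35) = 0.35
¬R: Łukasiewicz ¬ gives 1 − 0.91 = 0.09
(Q ⊃ ¬R): min(1, 1 − 0.35 + 0.09) = 0.74
((Q ∧ Q) ∧ (Q ⊃ ¬R)) = min(0.35, 0.74) = 0.35
(((P ∧ ¬Q) ∧ (¬(R ∨ ¬¬(¬R ∨ P)) ∨ (¬¬(P ∨ R) ∨ Q))) ∨ ((Q ∧ Q) ∧ (Q ⊃ ¬R))) = max(0.65, 0.35) = 0.65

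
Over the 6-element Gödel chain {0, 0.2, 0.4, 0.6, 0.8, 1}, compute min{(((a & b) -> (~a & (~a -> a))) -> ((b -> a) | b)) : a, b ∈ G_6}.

The minimum is attained at a = 0, b = 0.2:
  (a & b) = min(0, 0.2) = 0
  ~a: Gödel ¬ of 0 = 1 (operand is 0)
  ~a: Gödel ¬ of 0 = 1 (operand is 0)
  (~a -> a): 1 > 0, so result = 0
  (~a & (~a -> a)) = min(1, 0) = 0
  ((a & b) -> (~a & (~a -> a))): 0 ≤ 0, so result = 1
  (b -> a): 0.2 > 0, so result = 0
  ((b -> a) | b) = max(0, 0.2) = 0.2
  (((a & b) -> (~a & (~a -> a))) -> ((b -> a) | b)): 1 > 0.2, so result = 0.2
Checking all 36 assignments confirms none give a value below 0.20.

0.20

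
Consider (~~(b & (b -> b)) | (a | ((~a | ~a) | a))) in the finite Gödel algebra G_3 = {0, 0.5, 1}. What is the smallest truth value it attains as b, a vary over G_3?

The minimum is attained at b = 0, a = 0.5:
  (b -> b): 0 ≤ 0, so result = 1
  (b & (b -> b)) = min(0, 1) = 0
  ~(b & (b -> b)): Gödel ¬ of 0 = 1 (operand is 0)
  ~~(b & (b -> b)): Gödel ¬ of 1 = 0 (operand ≠ 0)
  ~a: Gödel ¬ of 0.5 = 0 (operand ≠ 0)
  ~a: Gödel ¬ of 0.5 = 0 (operand ≠ 0)
  (~a | ~a) = max(0, 0) = 0
  ((~a | ~a) | a) = max(0, 0.5) = 0.5
  (a | ((~a | ~a) | a)) = max(0.5, 0.5) = 0.5
  (~~(b & (b -> b)) | (a | ((~a | ~a) | a))) = max(0, 0.5) = 0.5
Checking all 9 assignments confirms none give a value below 0.50.

0.50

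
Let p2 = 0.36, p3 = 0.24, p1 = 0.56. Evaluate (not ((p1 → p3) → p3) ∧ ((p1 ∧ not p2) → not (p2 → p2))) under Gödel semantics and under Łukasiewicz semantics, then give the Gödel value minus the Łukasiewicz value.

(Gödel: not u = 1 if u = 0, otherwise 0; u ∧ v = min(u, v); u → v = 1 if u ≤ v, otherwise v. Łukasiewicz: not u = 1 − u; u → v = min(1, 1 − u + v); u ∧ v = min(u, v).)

Gödel evaluation:
  (p1 → p3): 0.56 > 0.24, so result = 0.24
  ((p1 → p3) → p3): 0.24 ≤ 0.24, so result = 1
  not ((p1 → p3) → p3): Gödel ¬ of 1 = 0 (operand ≠ 0)
  not p2: Gödel ¬ of 0.36 = 0 (operand ≠ 0)
  (p1 ∧ not p2) = min(0.56, 0) = 0
  (p2 → p2): 0.36 ≤ 0.36, so result = 1
  not (p2 → p2): Gödel ¬ of 1 = 0 (operand ≠ 0)
  ((p1 ∧ not p2) → not (p2 → p2)): 0 ≤ 0, so result = 1
  (not ((p1 → p3) → p3) ∧ ((p1 ∧ not p2) → not (p2 → p2))) = min(0, 1) = 0
  Gödel value = 0
Łukasiewicz evaluation:
  (p1 → p3): min(1, 1 − 0.56 + 0.24) = 0.68
  ((p1 → p3) → p3): min(1, 1 − 0.68 + 0.24) = 0.56
  not ((p1 → p3) → p3): Łukasiewicz ¬ gives 1 − 0.56 = 0.44
  not p2: Łukasiewicz ¬ gives 1 − 0.36 = 0.64
  (p1 ∧ not p2) = min(0.56, 0.64) = 0.56
  (p2 → p2): min(1, 1 − 0.36 + 0.36) = 1
  not (p2 → p2): Łukasiewicz ¬ gives 1 − 1 = 0
  ((p1 ∧ not p2) → not (p2 → p2)): min(1, 1 − 0.56 + 0) = 0.44
  (not ((p1 → p3) → p3) ∧ ((p1 ∧ not p2) → not (p2 → p2))) = min(0.44, 0.44) = 0.44
  Łukasiewicz value = 0.44
Difference: 0 − 0.44 = -0.44

-0.44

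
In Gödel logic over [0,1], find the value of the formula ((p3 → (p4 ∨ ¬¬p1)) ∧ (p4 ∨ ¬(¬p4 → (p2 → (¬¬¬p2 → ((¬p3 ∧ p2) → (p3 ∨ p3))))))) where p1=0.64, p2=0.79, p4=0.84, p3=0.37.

¬p1: Gödel ¬ of 0.64 = 0 (operand ≠ 0)
¬¬p1: Gödel ¬ of 0 = 1 (operand is 0)
(p4 ∨ ¬¬p1) = max(0.84, 1) = 1
(p3 → (p4 ∨ ¬¬p1)): 0.37 ≤ 1, so result = 1
¬p4: Gödel ¬ of 0.84 = 0 (operand ≠ 0)
¬p2: Gödel ¬ of 0.79 = 0 (operand ≠ 0)
¬¬p2: Gödel ¬ of 0 = 1 (operand is 0)
¬¬¬p2: Gödel ¬ of 1 = 0 (operand ≠ 0)
¬p3: Gödel ¬ of 0.37 = 0 (operand ≠ 0)
(¬p3 ∧ p2) = min(0, 0.79) = 0
(p3 ∨ p3) = max(0.37, 0.37) = 0.37
((¬p3 ∧ p2) → (p3 ∨ p3)): 0 ≤ 0.37, so result = 1
(¬¬¬p2 → ((¬p3 ∧ p2) → (p3 ∨ p3))): 0 ≤ 1, so result = 1
(p2 → (¬¬¬p2 → ((¬p3 ∧ p2) → (p3 ∨ p3)))): 0.79 ≤ 1, so result = 1
(¬p4 → (p2 → (¬¬¬p2 → ((¬p3 ∧ p2) → (p3 ∨ p3))))): 0 ≤ 1, so result = 1
¬(¬p4 → (p2 → (¬¬¬p2 → ((¬p3 ∧ p2) → (p3 ∨ p3))))): Gödel ¬ of 1 = 0 (operand ≠ 0)
(p4 ∨ ¬(¬p4 → (p2 → (¬¬¬p2 → ((¬p3 ∧ p2) → (p3 ∨ p3)))))) = max(0.84, 0) = 0.84
((p3 → (p4 ∨ ¬¬p1)) ∧ (p4 ∨ ¬(¬p4 → (p2 → (¬¬¬p2 → ((¬p3 ∧ p2) → (p3 ∨ p3))))))) = min(1, 0.84) = 0.84

0.84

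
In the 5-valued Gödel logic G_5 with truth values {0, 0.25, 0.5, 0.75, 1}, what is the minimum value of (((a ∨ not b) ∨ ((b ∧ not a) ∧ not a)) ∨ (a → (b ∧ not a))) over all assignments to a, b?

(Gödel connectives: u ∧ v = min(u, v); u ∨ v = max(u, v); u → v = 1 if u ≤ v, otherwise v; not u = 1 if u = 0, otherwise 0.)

0.25

The minimum is attained at a = 0.25, b = 0.25:
  not b: Gödel ¬ of 0.25 = 0 (operand ≠ 0)
  (a ∨ not b) = max(0.25, 0) = 0.25
  not a: Gödel ¬ of 0.25 = 0 (operand ≠ 0)
  (b ∧ not a) = min(0.25, 0) = 0
  not a: Gödel ¬ of 0.25 = 0 (operand ≠ 0)
  ((b ∧ not a) ∧ not a) = min(0, 0) = 0
  ((a ∨ not b) ∨ ((b ∧ not a) ∧ not a)) = max(0.25, 0) = 0.25
  not a: Gödel ¬ of 0.25 = 0 (operand ≠ 0)
  (b ∧ not a) = min(0.25, 0) = 0
  (a → (b ∧ not a)): 0.25 > 0, so result = 0
  (((a ∨ not b) ∨ ((b ∧ not a) ∧ not a)) ∨ (a → (b ∧ not a))) = max(0.25, 0) = 0.25
Checking all 25 assignments confirms none give a value below 0.25.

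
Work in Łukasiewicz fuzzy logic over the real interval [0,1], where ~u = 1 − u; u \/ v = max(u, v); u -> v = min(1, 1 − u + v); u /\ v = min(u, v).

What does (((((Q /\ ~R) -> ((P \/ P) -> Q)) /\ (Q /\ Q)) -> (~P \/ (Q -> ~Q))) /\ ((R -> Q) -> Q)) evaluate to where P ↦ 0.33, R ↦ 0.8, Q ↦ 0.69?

~R: Łukasiewicz ¬ gives 1 − 0.8 = 0.2
(Q /\ ~R) = min(0.69, 0.2) = 0.2
(P \/ P) = max(0.33, 0.33) = 0.33
((P \/ P) -> Q): min(1, 1 − 0.33 + 0.69) = 1
((Q /\ ~R) -> ((P \/ P) -> Q)): min(1, 1 − 0.2 + 1) = 1
(Q /\ Q) = min(0.69, 0.69) = 0.69
(((Q /\ ~R) -> ((P \/ P) -> Q)) /\ (Q /\ Q)) = min(1, 0.69) = 0.69
~P: Łukasiewicz ¬ gives 1 − 0.33 = 0.67
~Q: Łukasiewicz ¬ gives 1 − 0.69 = 0.31
(Q -> ~Q): min(1, 1 − 0.69 + 0.31) = 0.62
(~P \/ (Q -> ~Q)) = max(0.67, 0.62) = 0.67
((((Q /\ ~R) -> ((P \/ P) -> Q)) /\ (Q /\ Q)) -> (~P \/ (Q -> ~Q))): min(1, 1 − 0.69 + 0.67) = 0.98
(R -> Q): min(1, 1 − 0.8 + 0.69) = 0.89
((R -> Q) -> Q): min(1, 1 − 0.89 + 0.69) = 0.8
(((((Q /\ ~R) -> ((P \/ P) -> Q)) /\ (Q /\ Q)) -> (~P \/ (Q -> ~Q))) /\ ((R -> Q) -> Q)) = min(0.98, 0.8) = 0.8

0.80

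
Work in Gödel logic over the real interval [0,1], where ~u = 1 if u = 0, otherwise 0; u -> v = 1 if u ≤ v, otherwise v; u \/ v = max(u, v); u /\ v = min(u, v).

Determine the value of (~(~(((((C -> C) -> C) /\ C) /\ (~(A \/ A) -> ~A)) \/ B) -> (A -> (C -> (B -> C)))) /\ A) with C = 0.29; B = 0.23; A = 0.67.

(C -> C): 0.29 ≤ 0.29, so result = 1
((C -> C) -> C): 1 > 0.29, so result = 0.29
(((C -> C) -> C) /\ C) = min(0.29, 0.29) = 0.29
(A \/ A) = max(0.67, 0.67) = 0.67
~(A \/ A): Gödel ¬ of 0.67 = 0 (operand ≠ 0)
~A: Gödel ¬ of 0.67 = 0 (operand ≠ 0)
(~(A \/ A) -> ~A): 0 ≤ 0, so result = 1
((((C -> C) -> C) /\ C) /\ (~(A \/ A) -> ~A)) = min(0.29, 1) = 0.29
(((((C -> C) -> C) /\ C) /\ (~(A \/ A) -> ~A)) \/ B) = max(0.29, 0.23) = 0.29
~(((((C -> C) -> C) /\ C) /\ (~(A \/ A) -> ~A)) \/ B): Gödel ¬ of 0.29 = 0 (operand ≠ 0)
(B -> C): 0.23 ≤ 0.29, so result = 1
(C -> (B -> C)): 0.29 ≤ 1, so result = 1
(A -> (C -> (B -> C))): 0.67 ≤ 1, so result = 1
(~(((((C -> C) -> C) /\ C) /\ (~(A \/ A) -> ~A)) \/ B) -> (A -> (C -> (B -> C)))): 0 ≤ 1, so result = 1
~(~(((((C -> C) -> C) /\ C) /\ (~(A \/ A) -> ~A)) \/ B) -> (A -> (C -> (B -> C)))): Gödel ¬ of 1 = 0 (operand ≠ 0)
(~(~(((((C -> C) -> C) /\ C) /\ (~(A \/ A) -> ~A)) \/ B) -> (A -> (C -> (B -> C)))) /\ A) = min(0, 0.67) = 0

0.00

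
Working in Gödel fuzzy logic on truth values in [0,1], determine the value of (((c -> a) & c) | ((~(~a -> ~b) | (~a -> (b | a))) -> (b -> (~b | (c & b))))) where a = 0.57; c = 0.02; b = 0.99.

0.02

(c -> a): 0.02 ≤ 0.57, so result = 1
((c -> a) & c) = min(1, 0.02) = 0.02
~a: Gödel ¬ of 0.57 = 0 (operand ≠ 0)
~b: Gödel ¬ of 0.99 = 0 (operand ≠ 0)
(~a -> ~b): 0 ≤ 0, so result = 1
~(~a -> ~b): Gödel ¬ of 1 = 0 (operand ≠ 0)
~a: Gödel ¬ of 0.57 = 0 (operand ≠ 0)
(b | a) = max(0.99, 0.57) = 0.99
(~a -> (b | a)): 0 ≤ 0.99, so result = 1
(~(~a -> ~b) | (~a -> (b | a))) = max(0, 1) = 1
~b: Gödel ¬ of 0.99 = 0 (operand ≠ 0)
(c & b) = min(0.02, 0.99) = 0.02
(~b | (c & b)) = max(0, 0.02) = 0.02
(b -> (~b | (c & b))): 0.99 > 0.02, so result = 0.02
((~(~a -> ~b) | (~a -> (b | a))) -> (b -> (~b | (c & b)))): 1 > 0.02, so result = 0.02
(((c -> a) & c) | ((~(~a -> ~b) | (~a -> (b | a))) -> (b -> (~b | (c & b))))) = max(0.02, 0.02) = 0.02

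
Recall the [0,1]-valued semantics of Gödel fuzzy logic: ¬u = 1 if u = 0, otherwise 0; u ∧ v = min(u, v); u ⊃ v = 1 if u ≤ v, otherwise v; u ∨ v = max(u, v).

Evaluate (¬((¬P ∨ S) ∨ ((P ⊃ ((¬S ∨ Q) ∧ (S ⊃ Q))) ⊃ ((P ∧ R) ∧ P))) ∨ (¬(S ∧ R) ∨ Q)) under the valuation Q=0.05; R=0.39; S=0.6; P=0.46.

0.05

¬P: Gödel ¬ of 0.46 = 0 (operand ≠ 0)
(¬P ∨ S) = max(0, 0.6) = 0.6
¬S: Gödel ¬ of 0.6 = 0 (operand ≠ 0)
(¬S ∨ Q) = max(0, 0.05) = 0.05
(S ⊃ Q): 0.6 > 0.05, so result = 0.05
((¬S ∨ Q) ∧ (S ⊃ Q)) = min(0.05, 0.05) = 0.05
(P ⊃ ((¬S ∨ Q) ∧ (S ⊃ Q))): 0.46 > 0.05, so result = 0.05
(P ∧ R) = min(0.46, 0.39) = 0.39
((P ∧ R) ∧ P) = min(0.39, 0.46) = 0.39
((P ⊃ ((¬S ∨ Q) ∧ (S ⊃ Q))) ⊃ ((P ∧ R) ∧ P)): 0.05 ≤ 0.39, so result = 1
((¬P ∨ S) ∨ ((P ⊃ ((¬S ∨ Q) ∧ (S ⊃ Q))) ⊃ ((P ∧ R) ∧ P))) = max(0.6, 1) = 1
¬((¬P ∨ S) ∨ ((P ⊃ ((¬S ∨ Q) ∧ (S ⊃ Q))) ⊃ ((P ∧ R) ∧ P))): Gödel ¬ of 1 = 0 (operand ≠ 0)
(S ∧ R) = min(0.6, 0.39) = 0.39
¬(S ∧ R): Gödel ¬ of 0.39 = 0 (operand ≠ 0)
(¬(S ∧ R) ∨ Q) = max(0, 0.05) = 0.05
(¬((¬P ∨ S) ∨ ((P ⊃ ((¬S ∨ Q) ∧ (S ⊃ Q))) ⊃ ((P ∧ R) ∧ P))) ∨ (¬(S ∧ R) ∨ Q)) = max(0, 0.05) = 0.05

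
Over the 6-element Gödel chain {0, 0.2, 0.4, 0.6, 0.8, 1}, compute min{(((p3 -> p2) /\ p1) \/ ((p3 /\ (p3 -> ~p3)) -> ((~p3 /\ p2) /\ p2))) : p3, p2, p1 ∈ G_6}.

Every assignment gives 1. For instance at p3 = 0, p2 = 0, p1 = 0:
  (p3 -> p2): 0 ≤ 0, so result = 1
  ((p3 -> p2) /\ p1) = min(1, 0) = 0
  ~p3: Gödel ¬ of 0 = 1 (operand is 0)
  (p3 -> ~p3): 0 ≤ 1, so result = 1
  (p3 /\ (p3 -> ~p3)) = min(0, 1) = 0
  ~p3: Gödel ¬ of 0 = 1 (operand is 0)
  (~p3 /\ p2) = min(1, 0) = 0
  ((~p3 /\ p2) /\ p2) = min(0, 0) = 0
  ((p3 /\ (p3 -> ~p3)) -> ((~p3 /\ p2) /\ p2)): 0 ≤ 0, so result = 1
  (((p3 -> p2) /\ p1) \/ ((p3 /\ (p3 -> ~p3)) -> ((~p3 /\ p2) /\ p2))) = max(0, 1) = 1
All 216 assignments give value 1 — the formula is a G_6-tautology.

1.00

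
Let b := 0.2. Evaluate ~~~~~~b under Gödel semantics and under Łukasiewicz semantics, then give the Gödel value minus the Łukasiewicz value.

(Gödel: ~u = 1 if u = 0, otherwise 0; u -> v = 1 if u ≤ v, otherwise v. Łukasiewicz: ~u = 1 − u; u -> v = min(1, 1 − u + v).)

Gödel evaluation:
  ~b: Gödel ¬ of 0.2 = 0 (operand ≠ 0)
  ~~b: Gödel ¬ of 0 = 1 (operand is 0)
  ~~~b: Gödel ¬ of 1 = 0 (operand ≠ 0)
  ~~~~b: Gödel ¬ of 0 = 1 (operand is 0)
  ~~~~~b: Gödel ¬ of 1 = 0 (operand ≠ 0)
  ~~~~~~b: Gödel ¬ of 0 = 1 (operand is 0)
  Gödel value = 1
Łukasiewicz evaluation:
  ~b: Łukasiewicz ¬ gives 1 − 0.2 = 0.8
  ~~b: Łukasiewicz ¬ gives 1 − 0.8 = 0.2
  ~~~b: Łukasiewicz ¬ gives 1 − 0.2 = 0.8
  ~~~~b: Łukasiewicz ¬ gives 1 − 0.8 = 0.2
  ~~~~~b: Łukasiewicz ¬ gives 1 − 0.2 = 0.8
  ~~~~~~b: Łukasiewicz ¬ gives 1 − 0.8 = 0.2
  Łukasiewicz value = 0.2
Difference: 1 − 0.2 = 0.80

0.80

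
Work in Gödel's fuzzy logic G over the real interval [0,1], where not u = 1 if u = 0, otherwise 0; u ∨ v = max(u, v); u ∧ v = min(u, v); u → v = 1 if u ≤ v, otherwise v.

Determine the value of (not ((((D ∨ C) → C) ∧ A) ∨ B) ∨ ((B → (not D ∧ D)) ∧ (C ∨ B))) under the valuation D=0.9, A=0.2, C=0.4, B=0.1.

(D ∨ C) = max(0.9, 0.4) = 0.9
((D ∨ C) → C): 0.9 > 0.4, so result = 0.4
(((D ∨ C) → C) ∧ A) = min(0.4, 0.2) = 0.2
((((D ∨ C) → C) ∧ A) ∨ B) = max(0.2, 0.1) = 0.2
not ((((D ∨ C) → C) ∧ A) ∨ B): Gödel ¬ of 0.2 = 0 (operand ≠ 0)
not D: Gödel ¬ of 0.9 = 0 (operand ≠ 0)
(not D ∧ D) = min(0, 0.9) = 0
(B → (not D ∧ D)): 0.1 > 0, so result = 0
(C ∨ B) = max(0.4, 0.1) = 0.4
((B → (not D ∧ D)) ∧ (C ∨ B)) = min(0, 0.4) = 0
(not ((((D ∨ C) → C) ∧ A) ∨ B) ∨ ((B → (not D ∧ D)) ∧ (C ∨ B))) = max(0, 0) = 0

0.00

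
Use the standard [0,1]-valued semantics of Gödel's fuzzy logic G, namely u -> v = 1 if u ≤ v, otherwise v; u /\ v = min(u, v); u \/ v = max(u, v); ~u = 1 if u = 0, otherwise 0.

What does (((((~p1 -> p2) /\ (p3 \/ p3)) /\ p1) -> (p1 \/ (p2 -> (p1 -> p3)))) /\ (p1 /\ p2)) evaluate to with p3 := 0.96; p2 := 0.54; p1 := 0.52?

0.52

~p1: Gödel ¬ of 0.52 = 0 (operand ≠ 0)
(~p1 -> p2): 0 ≤ 0.54, so result = 1
(p3 \/ p3) = max(0.96, 0.96) = 0.96
((~p1 -> p2) /\ (p3 \/ p3)) = min(1, 0.96) = 0.96
(((~p1 -> p2) /\ (p3 \/ p3)) /\ p1) = min(0.96, 0.52) = 0.52
(p1 -> p3): 0.52 ≤ 0.96, so result = 1
(p2 -> (p1 -> p3)): 0.54 ≤ 1, so result = 1
(p1 \/ (p2 -> (p1 -> p3))) = max(0.52, 1) = 1
((((~p1 -> p2) /\ (p3 \/ p3)) /\ p1) -> (p1 \/ (p2 -> (p1 -> p3)))): 0.52 ≤ 1, so result = 1
(p1 /\ p2) = min(0.52, 0.54) = 0.52
(((((~p1 -> p2) /\ (p3 \/ p3)) /\ p1) -> (p1 \/ (p2 -> (p1 -> p3)))) /\ (p1 /\ p2)) = min(1, 0.52) = 0.52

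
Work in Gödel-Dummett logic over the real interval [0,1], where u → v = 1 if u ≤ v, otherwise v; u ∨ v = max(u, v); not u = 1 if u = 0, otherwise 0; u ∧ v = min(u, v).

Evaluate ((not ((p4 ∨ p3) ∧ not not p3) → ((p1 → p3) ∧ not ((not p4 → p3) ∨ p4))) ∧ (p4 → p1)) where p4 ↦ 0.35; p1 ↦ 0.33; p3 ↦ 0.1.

(p4 ∨ p3) = max(0.35, 0.1) = 0.35
not p3: Gödel ¬ of 0.1 = 0 (operand ≠ 0)
not not p3: Gödel ¬ of 0 = 1 (operand is 0)
((p4 ∨ p3) ∧ not not p3) = min(0.35, 1) = 0.35
not ((p4 ∨ p3) ∧ not not p3): Gödel ¬ of 0.35 = 0 (operand ≠ 0)
(p1 → p3): 0.33 > 0.1, so result = 0.1
not p4: Gödel ¬ of 0.35 = 0 (operand ≠ 0)
(not p4 → p3): 0 ≤ 0.1, so result = 1
((not p4 → p3) ∨ p4) = max(1, 0.35) = 1
not ((not p4 → p3) ∨ p4): Gödel ¬ of 1 = 0 (operand ≠ 0)
((p1 → p3) ∧ not ((not p4 → p3) ∨ p4)) = min(0.1, 0) = 0
(not ((p4 ∨ p3) ∧ not not p3) → ((p1 → p3) ∧ not ((not p4 → p3) ∨ p4))): 0 ≤ 0, so result = 1
(p4 → p1): 0.35 > 0.33, so result = 0.33
((not ((p4 ∨ p3) ∧ not not p3) → ((p1 → p3) ∧ not ((not p4 → p3) ∨ p4))) ∧ (p4 → p1)) = min(1, 0.33) = 0.33

0.33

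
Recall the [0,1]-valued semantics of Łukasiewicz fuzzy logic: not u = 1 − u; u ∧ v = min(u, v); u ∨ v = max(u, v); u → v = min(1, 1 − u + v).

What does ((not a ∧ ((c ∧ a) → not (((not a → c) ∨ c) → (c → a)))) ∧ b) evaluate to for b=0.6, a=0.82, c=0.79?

0.18

not a: Łukasiewicz ¬ gives 1 − 0.82 = 0.18
(c ∧ a) = min(0.79, 0.82) = 0.79
not a: Łukasiewicz ¬ gives 1 − 0.82 = 0.18
(not a → c): min(1, 1 − 0.18 + 0.79) = 1
((not a → c) ∨ c) = max(1, 0.79) = 1
(c → a): min(1, 1 − 0.79 + 0.82) = 1
(((not a → c) ∨ c) → (c → a)): min(1, 1 − 1 + 1) = 1
not (((not a → c) ∨ c) → (c → a)): Łukasiewicz ¬ gives 1 − 1 = 0
((c ∧ a) → not (((not a → c) ∨ c) → (c → a))): min(1, 1 − 0.79 + 0) = 0.21
(not a ∧ ((c ∧ a) → not (((not a → c) ∨ c) → (c → a)))) = min(0.18, 0.21) = 0.18
((not a ∧ ((c ∧ a) → not (((not a → c) ∨ c) → (c → a)))) ∧ b) = min(0.18, 0.6) = 0.18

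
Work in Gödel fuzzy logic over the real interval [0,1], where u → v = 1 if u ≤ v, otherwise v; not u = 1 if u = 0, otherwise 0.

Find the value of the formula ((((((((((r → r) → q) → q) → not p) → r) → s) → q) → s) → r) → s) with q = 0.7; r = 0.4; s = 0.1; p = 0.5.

0.10

(r → r): 0.4 ≤ 0.4, so result = 1
((r → r) → q): 1 > 0.7, so result = 0.7
(((r → r) → q) → q): 0.7 ≤ 0.7, so result = 1
not p: Gödel ¬ of 0.5 = 0 (operand ≠ 0)
((((r → r) → q) → q) → not p): 1 > 0, so result = 0
(((((r → r) → q) → q) → not p) → r): 0 ≤ 0.4, so result = 1
((((((r → r) → q) → q) → not p) → r) → s): 1 > 0.1, so result = 0.1
(((((((r → r) → q) → q) → not p) → r) → s) → q): 0.1 ≤ 0.7, so result = 1
((((((((r → r) → q) → q) → not p) → r) → s) → q) → s): 1 > 0.1, so result = 0.1
(((((((((r → r) → q) → q) → not p) → r) → s) → q) → s) → r): 0.1 ≤ 0.4, so result = 1
((((((((((r → r) → q) → q) → not p) → r) → s) → q) → s) → r) → s): 1 > 0.1, so result = 0.1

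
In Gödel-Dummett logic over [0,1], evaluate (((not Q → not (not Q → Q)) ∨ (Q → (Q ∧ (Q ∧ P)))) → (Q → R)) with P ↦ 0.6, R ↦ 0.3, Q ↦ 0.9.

not Q: Gödel ¬ of 0.9 = 0 (operand ≠ 0)
not Q: Gödel ¬ of 0.9 = 0 (operand ≠ 0)
(not Q → Q): 0 ≤ 0.9, so result = 1
not (not Q → Q): Gödel ¬ of 1 = 0 (operand ≠ 0)
(not Q → not (not Q → Q)): 0 ≤ 0, so result = 1
(Q ∧ P) = min(0.9, 0.6) = 0.6
(Q ∧ (Q ∧ P)) = min(0.9, 0.6) = 0.6
(Q → (Q ∧ (Q ∧ P))): 0.9 > 0.6, so result = 0.6
((not Q → not (not Q → Q)) ∨ (Q → (Q ∧ (Q ∧ P)))) = max(1, 0.6) = 1
(Q → R): 0.9 > 0.3, so result = 0.3
(((not Q → not (not Q → Q)) ∨ (Q → (Q ∧ (Q ∧ P)))) → (Q → R)): 1 > 0.3, so result = 0.3

0.30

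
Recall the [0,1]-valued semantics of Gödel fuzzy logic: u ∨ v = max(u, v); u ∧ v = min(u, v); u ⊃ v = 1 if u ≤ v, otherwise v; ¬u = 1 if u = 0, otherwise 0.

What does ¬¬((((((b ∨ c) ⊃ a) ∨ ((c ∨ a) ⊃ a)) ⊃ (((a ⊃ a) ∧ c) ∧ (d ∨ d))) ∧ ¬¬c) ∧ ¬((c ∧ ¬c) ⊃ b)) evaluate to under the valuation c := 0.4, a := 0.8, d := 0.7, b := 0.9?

0.00

(b ∨ c) = max(0.9, 0.4) = 0.9
((b ∨ c) ⊃ a): 0.9 > 0.8, so result = 0.8
(c ∨ a) = max(0.4, 0.8) = 0.8
((c ∨ a) ⊃ a): 0.8 ≤ 0.8, so result = 1
(((b ∨ c) ⊃ a) ∨ ((c ∨ a) ⊃ a)) = max(0.8, 1) = 1
(a ⊃ a): 0.8 ≤ 0.8, so result = 1
((a ⊃ a) ∧ c) = min(1, 0.4) = 0.4
(d ∨ d) = max(0.7, 0.7) = 0.7
(((a ⊃ a) ∧ c) ∧ (d ∨ d)) = min(0.4, 0.7) = 0.4
((((b ∨ c) ⊃ a) ∨ ((c ∨ a) ⊃ a)) ⊃ (((a ⊃ a) ∧ c) ∧ (d ∨ d))): 1 > 0.4, so result = 0.4
¬c: Gödel ¬ of 0.4 = 0 (operand ≠ 0)
¬¬c: Gödel ¬ of 0 = 1 (operand is 0)
(((((b ∨ c) ⊃ a) ∨ ((c ∨ a) ⊃ a)) ⊃ (((a ⊃ a) ∧ c) ∧ (d ∨ d))) ∧ ¬¬c) = min(0.4, 1) = 0.4
¬c: Gödel ¬ of 0.4 = 0 (operand ≠ 0)
(c ∧ ¬c) = min(0.4, 0) = 0
((c ∧ ¬c) ⊃ b): 0 ≤ 0.9, so result = 1
¬((c ∧ ¬c) ⊃ b): Gödel ¬ of 1 = 0 (operand ≠ 0)
((((((b ∨ c) ⊃ a) ∨ ((c ∨ a) ⊃ a)) ⊃ (((a ⊃ a) ∧ c) ∧ (d ∨ d))) ∧ ¬¬c) ∧ ¬((c ∧ ¬c) ⊃ b)) = min(0.4, 0) = 0
¬((((((b ∨ c) ⊃ a) ∨ ((c ∨ a) ⊃ a)) ⊃ (((a ⊃ a) ∧ c) ∧ (d ∨ d))) ∧ ¬¬c) ∧ ¬((c ∧ ¬c) ⊃ b)): Gödel ¬ of 0 = 1 (operand is 0)
¬¬((((((b ∨ c) ⊃ a) ∨ ((c ∨ a) ⊃ a)) ⊃ (((a ⊃ a) ∧ c) ∧ (d ∨ d))) ∧ ¬¬c) ∧ ¬((c ∧ ¬c) ⊃ b)): Gödel ¬ of 1 = 0 (operand ≠ 0)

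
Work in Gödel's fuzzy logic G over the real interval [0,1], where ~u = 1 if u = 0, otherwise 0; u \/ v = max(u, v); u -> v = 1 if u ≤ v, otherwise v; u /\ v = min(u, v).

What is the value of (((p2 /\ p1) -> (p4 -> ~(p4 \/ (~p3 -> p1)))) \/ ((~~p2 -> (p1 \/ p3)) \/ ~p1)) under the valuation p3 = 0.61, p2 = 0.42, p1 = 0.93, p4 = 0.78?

0.93

(p2 /\ p1) = min(0.42, 0.93) = 0.42
~p3: Gödel ¬ of 0.61 = 0 (operand ≠ 0)
(~p3 -> p1): 0 ≤ 0.93, so result = 1
(p4 \/ (~p3 -> p1)) = max(0.78, 1) = 1
~(p4 \/ (~p3 -> p1)): Gödel ¬ of 1 = 0 (operand ≠ 0)
(p4 -> ~(p4 \/ (~p3 -> p1))): 0.78 > 0, so result = 0
((p2 /\ p1) -> (p4 -> ~(p4 \/ (~p3 -> p1)))): 0.42 > 0, so result = 0
~p2: Gödel ¬ of 0.42 = 0 (operand ≠ 0)
~~p2: Gödel ¬ of 0 = 1 (operand is 0)
(p1 \/ p3) = max(0.93, 0.61) = 0.93
(~~p2 -> (p1 \/ p3)): 1 > 0.93, so result = 0.93
~p1: Gödel ¬ of 0.93 = 0 (operand ≠ 0)
((~~p2 -> (p1 \/ p3)) \/ ~p1) = max(0.93, 0) = 0.93
(((p2 /\ p1) -> (p4 -> ~(p4 \/ (~p3 -> p1)))) \/ ((~~p2 -> (p1 \/ p3)) \/ ~p1)) = max(0, 0.93) = 0.93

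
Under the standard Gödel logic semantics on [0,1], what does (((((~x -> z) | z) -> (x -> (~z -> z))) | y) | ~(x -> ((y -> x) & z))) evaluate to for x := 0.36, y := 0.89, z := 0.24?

1.00

~x: Gödel ¬ of 0.36 = 0 (operand ≠ 0)
(~x -> z): 0 ≤ 0.24, so result = 1
((~x -> z) | z) = max(1, 0.24) = 1
~z: Gödel ¬ of 0.24 = 0 (operand ≠ 0)
(~z -> z): 0 ≤ 0.24, so result = 1
(x -> (~z -> z)): 0.36 ≤ 1, so result = 1
(((~x -> z) | z) -> (x -> (~z -> z))): 1 ≤ 1, so result = 1
((((~x -> z) | z) -> (x -> (~z -> z))) | y) = max(1, 0.89) = 1
(y -> x): 0.89 > 0.36, so result = 0.36
((y -> x) & z) = min(0.36, 0.24) = 0.24
(x -> ((y -> x) & z)): 0.36 > 0.24, so result = 0.24
~(x -> ((y -> x) & z)): Gödel ¬ of 0.24 = 0 (operand ≠ 0)
(((((~x -> z) | z) -> (x -> (~z -> z))) | y) | ~(x -> ((y -> x) & z))) = max(1, 0) = 1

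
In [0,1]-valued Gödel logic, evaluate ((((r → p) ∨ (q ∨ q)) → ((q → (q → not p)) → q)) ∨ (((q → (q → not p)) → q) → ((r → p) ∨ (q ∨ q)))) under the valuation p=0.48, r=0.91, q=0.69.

1.00

(r → p): 0.91 > 0.48, so result = 0.48
(q ∨ q) = max(0.69, 0.69) = 0.69
((r → p) ∨ (q ∨ q)) = max(0.48, 0.69) = 0.69
not p: Gödel ¬ of 0.48 = 0 (operand ≠ 0)
(q → not p): 0.69 > 0, so result = 0
(q → (q → not p)): 0.69 > 0, so result = 0
((q → (q → not p)) → q): 0 ≤ 0.69, so result = 1
(((r → p) ∨ (q ∨ q)) → ((q → (q → not p)) → q)): 0.69 ≤ 1, so result = 1
not p: Gödel ¬ of 0.48 = 0 (operand ≠ 0)
(q → not p): 0.69 > 0, so result = 0
(q → (q → not p)): 0.69 > 0, so result = 0
((q → (q → not p)) → q): 0 ≤ 0.69, so result = 1
(r → p): 0.91 > 0.48, so result = 0.48
(q ∨ q) = max(0.69, 0.69) = 0.69
((r → p) ∨ (q ∨ q)) = max(0.48, 0.69) = 0.69
(((q → (q → not p)) → q) → ((r → p) ∨ (q ∨ q))): 1 > 0.69, so result = 0.69
((((r → p) ∨ (q ∨ q)) → ((q → (q → not p)) → q)) ∨ (((q → (q → not p)) → q) → ((r → p) ∨ (q ∨ q)))) = max(1, 0.69) = 1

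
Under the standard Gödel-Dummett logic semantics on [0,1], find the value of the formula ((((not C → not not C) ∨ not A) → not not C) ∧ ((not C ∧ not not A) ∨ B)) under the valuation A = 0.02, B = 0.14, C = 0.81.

not C: Gödel ¬ of 0.81 = 0 (operand ≠ 0)
not C: Gödel ¬ of 0.81 = 0 (operand ≠ 0)
not not C: Gödel ¬ of 0 = 1 (operand is 0)
(not C → not not C): 0 ≤ 1, so result = 1
not A: Gödel ¬ of 0.02 = 0 (operand ≠ 0)
((not C → not not C) ∨ not A) = max(1, 0) = 1
not C: Gödel ¬ of 0.81 = 0 (operand ≠ 0)
not not C: Gödel ¬ of 0 = 1 (operand is 0)
(((not C → not not C) ∨ not A) → not not C): 1 ≤ 1, so result = 1
not C: Gödel ¬ of 0.81 = 0 (operand ≠ 0)
not A: Gödel ¬ of 0.02 = 0 (operand ≠ 0)
not not A: Gödel ¬ of 0 = 1 (operand is 0)
(not C ∧ not not A) = min(0, 1) = 0
((not C ∧ not not A) ∨ B) = max(0, 0.14) = 0.14
((((not C → not not C) ∨ not A) → not not C) ∧ ((not C ∧ not not A) ∨ B)) = min(1, 0.14) = 0.14

0.14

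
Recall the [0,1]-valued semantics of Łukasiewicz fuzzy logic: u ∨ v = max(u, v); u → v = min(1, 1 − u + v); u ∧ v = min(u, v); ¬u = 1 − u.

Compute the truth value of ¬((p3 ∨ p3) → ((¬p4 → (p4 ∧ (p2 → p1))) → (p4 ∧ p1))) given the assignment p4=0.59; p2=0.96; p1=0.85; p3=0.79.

(p3 ∨ p3) = max(0.79, 0.79) = 0.79
¬p4: Łukasiewicz ¬ gives 1 − 0.59 = 0.41
(p2 → p1): min(1, 1 − 0.96 + 0.85) = 0.89
(p4 ∧ (p2 → p1)) = min(0.59, 0.89) = 0.59
(¬p4 → (p4 ∧ (p2 → p1))): min(1, 1 − 0.41 + 0.59) = 1
(p4 ∧ p1) = min(0.59, 0.85) = 0.59
((¬p4 → (p4 ∧ (p2 → p1))) → (p4 ∧ p1)): min(1, 1 − 1 + 0.59) = 0.59
((p3 ∨ p3) → ((¬p4 → (p4 ∧ (p2 → p1))) → (p4 ∧ p1))): min(1, 1 − 0.79 + 0.59) = 0.8
¬((p3 ∨ p3) → ((¬p4 → (p4 ∧ (p2 → p1))) → (p4 ∧ p1))): Łukasiewicz ¬ gives 1 − 0.8 = 0.2

0.20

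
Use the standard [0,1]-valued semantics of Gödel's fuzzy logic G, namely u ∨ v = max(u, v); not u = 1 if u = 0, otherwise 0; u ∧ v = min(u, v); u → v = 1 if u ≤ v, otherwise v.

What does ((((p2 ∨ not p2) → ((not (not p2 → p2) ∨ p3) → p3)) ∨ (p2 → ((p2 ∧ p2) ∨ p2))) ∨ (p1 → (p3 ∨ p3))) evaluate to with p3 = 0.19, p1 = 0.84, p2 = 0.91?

1.00

not p2: Gödel ¬ of 0.91 = 0 (operand ≠ 0)
(p2 ∨ not p2) = max(0.91, 0) = 0.91
not p2: Gödel ¬ of 0.91 = 0 (operand ≠ 0)
(not p2 → p2): 0 ≤ 0.91, so result = 1
not (not p2 → p2): Gödel ¬ of 1 = 0 (operand ≠ 0)
(not (not p2 → p2) ∨ p3) = max(0, 0.19) = 0.19
((not (not p2 → p2) ∨ p3) → p3): 0.19 ≤ 0.19, so result = 1
((p2 ∨ not p2) → ((not (not p2 → p2) ∨ p3) → p3)): 0.91 ≤ 1, so result = 1
(p2 ∧ p2) = min(0.91, 0.91) = 0.91
((p2 ∧ p2) ∨ p2) = max(0.91, 0.91) = 0.91
(p2 → ((p2 ∧ p2) ∨ p2)): 0.91 ≤ 0.91, so result = 1
(((p2 ∨ not p2) → ((not (not p2 → p2) ∨ p3) → p3)) ∨ (p2 → ((p2 ∧ p2) ∨ p2))) = max(1, 1) = 1
(p3 ∨ p3) = max(0.19, 0.19) = 0.19
(p1 → (p3 ∨ p3)): 0.84 > 0.19, so result = 0.19
((((p2 ∨ not p2) → ((not (not p2 → p2) ∨ p3) → p3)) ∨ (p2 → ((p2 ∧ p2) ∨ p2))) ∨ (p1 → (p3 ∨ p3))) = max(1, 0.19) = 1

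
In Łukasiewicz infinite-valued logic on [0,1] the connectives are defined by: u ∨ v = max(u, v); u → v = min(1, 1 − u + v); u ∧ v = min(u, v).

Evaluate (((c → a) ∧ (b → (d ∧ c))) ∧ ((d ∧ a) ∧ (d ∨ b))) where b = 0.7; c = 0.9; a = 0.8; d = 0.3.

0.30

(c → a): min(1, 1 − 0.9 + 0.8) = 0.9
(d ∧ c) = min(0.3, 0.9) = 0.3
(b → (d ∧ c)): min(1, 1 − 0.7 + 0.3) = 0.6
((c → a) ∧ (b → (d ∧ c))) = min(0.9, 0.6) = 0.6
(d ∧ a) = min(0.3, 0.8) = 0.3
(d ∨ b) = max(0.3, 0.7) = 0.7
((d ∧ a) ∧ (d ∨ b)) = min(0.3, 0.7) = 0.3
(((c → a) ∧ (b → (d ∧ c))) ∧ ((d ∧ a) ∧ (d ∨ b))) = min(0.6, 0.3) = 0.3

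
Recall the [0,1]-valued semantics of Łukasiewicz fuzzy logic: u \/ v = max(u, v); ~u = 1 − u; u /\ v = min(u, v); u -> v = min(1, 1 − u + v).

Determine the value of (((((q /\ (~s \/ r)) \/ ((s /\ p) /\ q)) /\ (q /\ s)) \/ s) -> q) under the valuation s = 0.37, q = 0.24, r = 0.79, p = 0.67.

0.87

~s: Łukasiewicz ¬ gives 1 − 0.37 = 0.63
(~s \/ r) = max(0.63, 0.79) = 0.79
(q /\ (~s \/ r)) = min(0.24, 0.79) = 0.24
(s /\ p) = min(0.37, 0.67) = 0.37
((s /\ p) /\ q) = min(0.37, 0.24) = 0.24
((q /\ (~s \/ r)) \/ ((s /\ p) /\ q)) = max(0.24, 0.24) = 0.24
(q /\ s) = min(0.24, 0.37) = 0.24
(((q /\ (~s \/ r)) \/ ((s /\ p) /\ q)) /\ (q /\ s)) = min(0.24, 0.24) = 0.24
((((q /\ (~s \/ r)) \/ ((s /\ p) /\ q)) /\ (q /\ s)) \/ s) = max(0.24, 0.37) = 0.37
(((((q /\ (~s \/ r)) \/ ((s /\ p) /\ q)) /\ (q /\ s)) \/ s) -> q): min(1, 1 − 0.37 + 0.24) = 0.87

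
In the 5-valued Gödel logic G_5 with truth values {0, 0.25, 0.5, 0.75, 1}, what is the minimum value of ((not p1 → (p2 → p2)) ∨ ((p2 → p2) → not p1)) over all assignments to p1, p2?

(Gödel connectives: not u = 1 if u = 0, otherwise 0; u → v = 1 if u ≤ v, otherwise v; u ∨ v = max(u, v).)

1.00

Every assignment gives 1. For instance at p1 = 0, p2 = 0:
  not p1: Gödel ¬ of 0 = 1 (operand is 0)
  (p2 → p2): 0 ≤ 0, so result = 1
  (not p1 → (p2 → p2)): 1 ≤ 1, so result = 1
  (p2 → p2): 0 ≤ 0, so result = 1
  not p1: Gödel ¬ of 0 = 1 (operand is 0)
  ((p2 → p2) → not p1): 1 ≤ 1, so result = 1
  ((not p1 → (p2 → p2)) ∨ ((p2 → p2) → not p1)) = max(1, 1) = 1
All 25 assignments give value 1 — the formula is a G_5-tautology.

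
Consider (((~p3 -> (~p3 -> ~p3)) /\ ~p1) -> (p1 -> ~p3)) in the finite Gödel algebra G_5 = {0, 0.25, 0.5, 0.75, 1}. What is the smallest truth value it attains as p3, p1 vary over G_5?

Every assignment gives 1. For instance at p3 = 0, p1 = 0:
  ~p3: Gödel ¬ of 0 = 1 (operand is 0)
  ~p3: Gödel ¬ of 0 = 1 (operand is 0)
  ~p3: Gödel ¬ of 0 = 1 (operand is 0)
  (~p3 -> ~p3): 1 ≤ 1, so result = 1
  (~p3 -> (~p3 -> ~p3)): 1 ≤ 1, so result = 1
  ~p1: Gödel ¬ of 0 = 1 (operand is 0)
  ((~p3 -> (~p3 -> ~p3)) /\ ~p1) = min(1, 1) = 1
  ~p3: Gödel ¬ of 0 = 1 (operand is 0)
  (p1 -> ~p3): 0 ≤ 1, so result = 1
  (((~p3 -> (~p3 -> ~p3)) /\ ~p1) -> (p1 -> ~p3)): 1 ≤ 1, so result = 1
All 25 assignments give value 1 — the formula is a G_5-tautology.

1.00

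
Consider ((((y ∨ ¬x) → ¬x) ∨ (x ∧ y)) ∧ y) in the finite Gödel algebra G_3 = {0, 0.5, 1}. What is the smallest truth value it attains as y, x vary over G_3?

0.00

The minimum is attained at y = 0, x = 0:
  ¬x: Gödel ¬ of 0 = 1 (operand is 0)
  (y ∨ ¬x) = max(0, 1) = 1
  ¬x: Gödel ¬ of 0 = 1 (operand is 0)
  ((y ∨ ¬x) → ¬x): 1 ≤ 1, so result = 1
  (x ∧ y) = min(0, 0) = 0
  (((y ∨ ¬x) → ¬x) ∨ (x ∧ y)) = max(1, 0) = 1
  ((((y ∨ ¬x) → ¬x) ∨ (x ∧ y)) ∧ y) = min(1, 0) = 0
Checking all 9 assignments confirms none give a value below 0.00.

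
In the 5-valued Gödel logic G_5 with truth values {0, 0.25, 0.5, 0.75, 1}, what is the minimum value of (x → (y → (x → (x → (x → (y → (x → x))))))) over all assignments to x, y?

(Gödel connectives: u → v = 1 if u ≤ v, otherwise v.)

Every assignment gives 1. For instance at x = 0, y = 0:
  (x → x): 0 ≤ 0, so result = 1
  (y → (x → x)): 0 ≤ 1, so result = 1
  (x → (y → (x → x))): 0 ≤ 1, so result = 1
  (x → (x → (y → (x → x)))): 0 ≤ 1, so result = 1
  (x → (x → (x → (y → (x → x))))): 0 ≤ 1, so result = 1
  (y → (x → (x → (x → (y → (x → x)))))): 0 ≤ 1, so result = 1
  (x → (y → (x → (x → (x → (y → (x → x))))))): 0 ≤ 1, so result = 1
All 25 assignments give value 1 — the formula is a G_5-tautology.

1.00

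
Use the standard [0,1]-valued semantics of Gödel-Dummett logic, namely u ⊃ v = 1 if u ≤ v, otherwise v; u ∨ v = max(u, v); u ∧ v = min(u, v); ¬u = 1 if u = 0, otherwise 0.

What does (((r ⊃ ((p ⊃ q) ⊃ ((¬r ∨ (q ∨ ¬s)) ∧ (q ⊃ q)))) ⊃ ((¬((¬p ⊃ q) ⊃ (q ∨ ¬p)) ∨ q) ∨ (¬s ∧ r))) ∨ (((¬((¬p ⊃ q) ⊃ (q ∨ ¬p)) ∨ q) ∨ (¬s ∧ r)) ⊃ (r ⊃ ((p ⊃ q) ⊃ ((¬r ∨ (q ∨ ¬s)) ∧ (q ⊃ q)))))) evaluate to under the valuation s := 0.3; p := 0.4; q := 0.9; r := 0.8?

1.00

(p ⊃ q): 0.4 ≤ 0.9, so result = 1
¬r: Gödel ¬ of 0.8 = 0 (operand ≠ 0)
¬s: Gödel ¬ of 0.3 = 0 (operand ≠ 0)
(q ∨ ¬s) = max(0.9, 0) = 0.9
(¬r ∨ (q ∨ ¬s)) = max(0, 0.9) = 0.9
(q ⊃ q): 0.9 ≤ 0.9, so result = 1
((¬r ∨ (q ∨ ¬s)) ∧ (q ⊃ q)) = min(0.9, 1) = 0.9
((p ⊃ q) ⊃ ((¬r ∨ (q ∨ ¬s)) ∧ (q ⊃ q))): 1 > 0.9, so result = 0.9
(r ⊃ ((p ⊃ q) ⊃ ((¬r ∨ (q ∨ ¬s)) ∧ (q ⊃ q)))): 0.8 ≤ 0.9, so result = 1
¬p: Gödel ¬ of 0.4 = 0 (operand ≠ 0)
(¬p ⊃ q): 0 ≤ 0.9, so result = 1
¬p: Gödel ¬ of 0.4 = 0 (operand ≠ 0)
(q ∨ ¬p) = max(0.9, 0) = 0.9
((¬p ⊃ q) ⊃ (q ∨ ¬p)): 1 > 0.9, so result = 0.9
¬((¬p ⊃ q) ⊃ (q ∨ ¬p)): Gödel ¬ of 0.9 = 0 (operand ≠ 0)
(¬((¬p ⊃ q) ⊃ (q ∨ ¬p)) ∨ q) = max(0, 0.9) = 0.9
¬s: Gödel ¬ of 0.3 = 0 (operand ≠ 0)
(¬s ∧ r) = min(0, 0.8) = 0
((¬((¬p ⊃ q) ⊃ (q ∨ ¬p)) ∨ q) ∨ (¬s ∧ r)) = max(0.9, 0) = 0.9
((r ⊃ ((p ⊃ q) ⊃ ((¬r ∨ (q ∨ ¬s)) ∧ (q ⊃ q)))) ⊃ ((¬((¬p ⊃ q) ⊃ (q ∨ ¬p)) ∨ q) ∨ (¬s ∧ r))): 1 > 0.9, so result = 0.9
¬p: Gödel ¬ of 0.4 = 0 (operand ≠ 0)
(¬p ⊃ q): 0 ≤ 0.9, so result = 1
¬p: Gödel ¬ of 0.4 = 0 (operand ≠ 0)
(q ∨ ¬p) = max(0.9, 0) = 0.9
((¬p ⊃ q) ⊃ (q ∨ ¬p)): 1 > 0.9, so result = 0.9
¬((¬p ⊃ q) ⊃ (q ∨ ¬p)): Gödel ¬ of 0.9 = 0 (operand ≠ 0)
(¬((¬p ⊃ q) ⊃ (q ∨ ¬p)) ∨ q) = max(0, 0.9) = 0.9
¬s: Gödel ¬ of 0.3 = 0 (operand ≠ 0)
(¬s ∧ r) = min(0, 0.8) = 0
((¬((¬p ⊃ q) ⊃ (q ∨ ¬p)) ∨ q) ∨ (¬s ∧ r)) = max(0.9, 0) = 0.9
(p ⊃ q): 0.4 ≤ 0.9, so result = 1
¬r: Gödel ¬ of 0.8 = 0 (operand ≠ 0)
¬s: Gödel ¬ of 0.3 = 0 (operand ≠ 0)
(q ∨ ¬s) = max(0.9, 0) = 0.9
(¬r ∨ (q ∨ ¬s)) = max(0, 0.9) = 0.9
(q ⊃ q): 0.9 ≤ 0.9, so result = 1
((¬r ∨ (q ∨ ¬s)) ∧ (q ⊃ q)) = min(0.9, 1) = 0.9
((p ⊃ q) ⊃ ((¬r ∨ (q ∨ ¬s)) ∧ (q ⊃ q))): 1 > 0.9, so result = 0.9
(r ⊃ ((p ⊃ q) ⊃ ((¬r ∨ (q ∨ ¬s)) ∧ (q ⊃ q)))): 0.8 ≤ 0.9, so result = 1
(((¬((¬p ⊃ q) ⊃ (q ∨ ¬p)) ∨ q) ∨ (¬s ∧ r)) ⊃ (r ⊃ ((p ⊃ q) ⊃ ((¬r ∨ (q ∨ ¬s)) ∧ (q ⊃ q))))): 0.9 ≤ 1, so result = 1
(((r ⊃ ((p ⊃ q) ⊃ ((¬r ∨ (q ∨ ¬s)) ∧ (q ⊃ q)))) ⊃ ((¬((¬p ⊃ q) ⊃ (q ∨ ¬p)) ∨ q) ∨ (¬s ∧ r))) ∨ (((¬((¬p ⊃ q) ⊃ (q ∨ ¬p)) ∨ q) ∨ (¬s ∧ r)) ⊃ (r ⊃ ((p ⊃ q) ⊃ ((¬r ∨ (q ∨ ¬s)) ∧ (q ⊃ q)))))) = max(0.9, 1) = 1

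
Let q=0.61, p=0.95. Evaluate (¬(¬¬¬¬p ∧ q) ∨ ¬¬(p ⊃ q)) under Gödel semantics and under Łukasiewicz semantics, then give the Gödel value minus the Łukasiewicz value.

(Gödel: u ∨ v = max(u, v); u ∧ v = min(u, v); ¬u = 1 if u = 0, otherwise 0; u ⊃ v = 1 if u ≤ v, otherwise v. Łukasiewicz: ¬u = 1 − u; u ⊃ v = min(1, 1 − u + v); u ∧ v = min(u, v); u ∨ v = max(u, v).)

0.34

Gödel evaluation:
  ¬p: Gödel ¬ of 0.95 = 0 (operand ≠ 0)
  ¬¬p: Gödel ¬ of 0 = 1 (operand is 0)
  ¬¬¬p: Gödel ¬ of 1 = 0 (operand ≠ 0)
  ¬¬¬¬p: Gödel ¬ of 0 = 1 (operand is 0)
  (¬¬¬¬p ∧ q) = min(1, 0.61) = 0.61
  ¬(¬¬¬¬p ∧ q): Gödel ¬ of 0.61 = 0 (operand ≠ 0)
  (p ⊃ q): 0.95 > 0.61, so result = 0.61
  ¬(p ⊃ q): Gödel ¬ of 0.61 = 0 (operand ≠ 0)
  ¬¬(p ⊃ q): Gödel ¬ of 0 = 1 (operand is 0)
  (¬(¬¬¬¬p ∧ q) ∨ ¬¬(p ⊃ q)) = max(0, 1) = 1
  Gödel value = 1
Łukasiewicz evaluation:
  ¬p: Łukasiewicz ¬ gives 1 − 0.95 = 0.05
  ¬¬p: Łukasiewicz ¬ gives 1 − 0.05 = 0.95
  ¬¬¬p: Łukasiewicz ¬ gives 1 − 0.95 = 0.05
  ¬¬¬¬p: Łukasiewicz ¬ gives 1 − 0.05 = 0.95
  (¬¬¬¬p ∧ q) = min(0.95, 0.61) = 0.61
  ¬(¬¬¬¬p ∧ q): Łukasiewicz ¬ gives 1 − 0.61 = 0.39
  (p ⊃ q): min(1, 1 − 0.95 + 0.61) = 0.66
  ¬(p ⊃ q): Łukasiewicz ¬ gives 1 − 0.66 = 0.34
  ¬¬(p ⊃ q): Łukasiewicz ¬ gives 1 − 0.34 = 0.66
  (¬(¬¬¬¬p ∧ q) ∨ ¬¬(p ⊃ q)) = max(0.39, 0.66) = 0.66
  Łukasiewicz value = 0.66
Difference: 1 − 0.66 = 0.34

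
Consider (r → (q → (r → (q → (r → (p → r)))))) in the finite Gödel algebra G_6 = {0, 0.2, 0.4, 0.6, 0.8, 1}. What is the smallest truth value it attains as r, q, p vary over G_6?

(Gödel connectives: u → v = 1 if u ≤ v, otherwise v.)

Every assignment gives 1. For instance at r = 0, q = 0, p = 0:
  (p → r): 0 ≤ 0, so result = 1
  (r → (p → r)): 0 ≤ 1, so result = 1
  (q → (r → (p → r))): 0 ≤ 1, so result = 1
  (r → (q → (r → (p → r)))): 0 ≤ 1, so result = 1
  (q → (r → (q → (r → (p → r))))): 0 ≤ 1, so result = 1
  (r → (q → (r → (q → (r → (p → r)))))): 0 ≤ 1, so result = 1
All 216 assignments give value 1 — the formula is a G_6-tautology.

1.00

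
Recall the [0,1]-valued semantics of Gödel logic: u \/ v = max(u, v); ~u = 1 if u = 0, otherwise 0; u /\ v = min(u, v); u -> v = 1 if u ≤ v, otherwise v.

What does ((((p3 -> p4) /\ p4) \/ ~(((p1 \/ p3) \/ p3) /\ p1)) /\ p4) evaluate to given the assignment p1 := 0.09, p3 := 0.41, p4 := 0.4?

0.40

(p3 -> p4): 0.41 > 0.4, so result = 0.4
((p3 -> p4) /\ p4) = min(0.4, 0.4) = 0.4
(p1 \/ p3) = max(0.09, 0.41) = 0.41
((p1 \/ p3) \/ p3) = max(0.41, 0.41) = 0.41
(((p1 \/ p3) \/ p3) /\ p1) = min(0.41, 0.09) = 0.09
~(((p1 \/ p3) \/ p3) /\ p1): Gödel ¬ of 0.09 = 0 (operand ≠ 0)
(((p3 -> p4) /\ p4) \/ ~(((p1 \/ p3) \/ p3) /\ p1)) = max(0.4, 0) = 0.4
((((p3 -> p4) /\ p4) \/ ~(((p1 \/ p3) \/ p3) /\ p1)) /\ p4) = min(0.4, 0.4) = 0.4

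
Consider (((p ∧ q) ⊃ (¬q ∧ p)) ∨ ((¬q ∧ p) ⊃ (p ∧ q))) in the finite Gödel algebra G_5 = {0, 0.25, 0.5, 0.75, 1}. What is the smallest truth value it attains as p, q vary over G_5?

Every assignment gives 1. For instance at p = 0, q = 0:
  (p ∧ q) = min(0, 0) = 0
  ¬q: Gödel ¬ of 0 = 1 (operand is 0)
  (¬q ∧ p) = min(1, 0) = 0
  ((p ∧ q) ⊃ (¬q ∧ p)): 0 ≤ 0, so result = 1
  ¬q: Gödel ¬ of 0 = 1 (operand is 0)
  (¬q ∧ p) = min(1, 0) = 0
  (p ∧ q) = min(0, 0) = 0
  ((¬q ∧ p) ⊃ (p ∧ q)): 0 ≤ 0, so result = 1
  (((p ∧ q) ⊃ (¬q ∧ p)) ∨ ((¬q ∧ p) ⊃ (p ∧ q))) = max(1, 1) = 1
All 25 assignments give value 1 — the formula is a G_5-tautology.

1.00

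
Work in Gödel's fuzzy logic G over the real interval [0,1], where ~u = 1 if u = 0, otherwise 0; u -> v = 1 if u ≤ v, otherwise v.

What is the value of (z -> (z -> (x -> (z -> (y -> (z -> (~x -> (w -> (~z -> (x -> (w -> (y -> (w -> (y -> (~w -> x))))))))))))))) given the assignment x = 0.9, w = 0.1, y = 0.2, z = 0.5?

~x: Gödel ¬ of 0.9 = 0 (operand ≠ 0)
~z: Gödel ¬ of 0.5 = 0 (operand ≠ 0)
~w: Gödel ¬ of 0.1 = 0 (operand ≠ 0)
(~w -> x): 0 ≤ 0.9, so result = 1
(y -> (~w -> x)): 0.2 ≤ 1, so result = 1
(w -> (y -> (~w -> x))): 0.1 ≤ 1, so result = 1
(y -> (w -> (y -> (~w -> x)))): 0.2 ≤ 1, so result = 1
(w -> (y -> (w -> (y -> (~w -> x))))): 0.1 ≤ 1, so result = 1
(x -> (w -> (y -> (w -> (y -> (~w -> x)))))): 0.9 ≤ 1, so result = 1
(~z -> (x -> (w -> (y -> (w -> (y -> (~w -> x))))))): 0 ≤ 1, so result = 1
(w -> (~z -> (x -> (w -> (y -> (w -> (y -> (~w -> x)))))))): 0.1 ≤ 1, so result = 1
(~x -> (w -> (~z -> (x -> (w -> (y -> (w -> (y -> (~w -> x))))))))): 0 ≤ 1, so result = 1
(z -> (~x -> (w -> (~z -> (x -> (w -> (y -> (w -> (y -> (~w -> x)))))))))): 0.5 ≤ 1, so result = 1
(y -> (z -> (~x -> (w -> (~z -> (x -> (w -> (y -> (w -> (y -> (~w -> x))))))))))): 0.2 ≤ 1, so result = 1
(z -> (y -> (z -> (~x -> (w -> (~z -> (x -> (w -> (y -> (w -> (y -> (~w -> x)))))))))))): 0.5 ≤ 1, so result = 1
(x -> (z -> (y -> (z -> (~x -> (w -> (~z -> (x -> (w -> (y -> (w -> (y -> (~w -> x))))))))))))): 0.9 ≤ 1, so result = 1
(z -> (x -> (z -> (y -> (z -> (~x -> (w -> (~z -> (x -> (w -> (y -> (w -> (y -> (~w -> x)))))))))))))): 0.5 ≤ 1, so result = 1
(z -> (z -> (x -> (z -> (y -> (z -> (~x -> (w -> (~z -> (x -> (w -> (y -> (w -> (y -> (~w -> x))))))))))))))): 0.5 ≤ 1, so result = 1

1.00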